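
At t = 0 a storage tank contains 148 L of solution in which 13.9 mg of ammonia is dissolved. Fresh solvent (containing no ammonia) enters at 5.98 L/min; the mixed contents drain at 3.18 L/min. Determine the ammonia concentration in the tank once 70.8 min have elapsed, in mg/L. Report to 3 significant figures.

Total volume: dV/dt = Q_in − Q_out = 2.8000 L/min, so V(t) = 148 + 2.8000 t and V(70.8) = 346.24 L.
No ammonia enters, so dm/dt = −Q_out · (m/V).
Separate: dm/m = −Q_out dt/V(t) ⇒ ln(m/m₀) = −(Q_out/(Q_in−Q_out)) ln(V/V₀).
m = m₀ (V₀/V)^(Q_out/(Q_in−Q_out)) = 13.9 × (148/346.24)^(1.1357) = 5.2943 mg.
C = m/V = 5.2943/346.24 = 0.015291 mg/L.

0.0153 mg/L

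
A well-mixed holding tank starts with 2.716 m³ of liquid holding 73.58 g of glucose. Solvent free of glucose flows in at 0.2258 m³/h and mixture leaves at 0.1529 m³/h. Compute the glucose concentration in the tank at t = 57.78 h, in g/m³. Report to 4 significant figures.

Total volume: dV/dt = Q_in − Q_out = 0.0729000 m³/h, so V(t) = 2.716 + 0.0729000 t and V(57.78) = 6.92816 m³.
Species balance (pure solvent in): dm/dt = −Q_out · m/V(t).
Separate: dm/m = −Q_out dt/V(t) ⇒ ln(m/m₀) = −(Q_out/(Q_in−Q_out)) ln(V/V₀).
m = m₀ (V₀/V)^(Q_out/(Q_in−Q_out)) = 73.58 × (2.716/6.92816)^(2.09739) = 10.3223 g.
C = m/V = 10.3223/6.92816 = 1.48990 g/m³.

1.490 g/m³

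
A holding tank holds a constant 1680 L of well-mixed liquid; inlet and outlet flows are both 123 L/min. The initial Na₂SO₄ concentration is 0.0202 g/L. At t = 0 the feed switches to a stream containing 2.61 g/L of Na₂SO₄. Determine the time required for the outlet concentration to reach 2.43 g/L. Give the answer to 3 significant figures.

36.4 min

Transient balance on the dissolved component: V dC/dt = Q(C_in − C), so τ = V/Q = 13.659 min.
C(t) = C_in + (C₀ − C_in) e^(−t/τ). Set C = 2.43 and solve for t:
e^(−t/τ) = (C − C_in)/(C₀ − C_in) = (2.43 − 2.61)/(0.0202 − 2.61) = 0.069503
t = −τ ln(…) = 13.659 × 2.6664 = 36.419 min.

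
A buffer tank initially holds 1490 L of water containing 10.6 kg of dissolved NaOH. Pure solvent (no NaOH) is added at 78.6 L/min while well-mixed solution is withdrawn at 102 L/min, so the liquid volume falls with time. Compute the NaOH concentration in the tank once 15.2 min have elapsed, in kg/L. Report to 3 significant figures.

0.00285 kg/L

Let m(t) be the amount of NaOH. Volume: V(t) = V₀ + (Q_in − Q_out) t = 1490 − 23.400 t; V(15.2) = 1134.3 L.
Solute balance: dm/dt = 0 − Q_out C = −Q_out m/V(t).
Separate: dm/m = −Q_out dt/V(t) ⇒ ln(m/m₀) = −(Q_out/(Q_in−Q_out)) ln(V/V₀).
m = m₀ (V₀/V)^(Q_out/(Q_in−Q_out)) = 10.6 × (1490/1134.3)^(-4.3590) = 3.2284 kg.
C = m/V = 3.2284/1134.3 = 0.0028461 kg/L.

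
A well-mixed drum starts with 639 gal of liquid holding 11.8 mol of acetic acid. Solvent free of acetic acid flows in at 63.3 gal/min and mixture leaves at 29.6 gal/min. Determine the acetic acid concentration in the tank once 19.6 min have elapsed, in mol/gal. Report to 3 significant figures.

Let m(t) be the amount of acetic acid. Volume: V(t) = V₀ + (Q_in − Q_out) t = 639 + 33.700 t; V(19.6) = 1299.5 gal.
Species balance (pure solvent in): dm/dt = −Q_out · m/V(t).
dm/m = −Q_out dt/(V₀ + 33.700 t); integrating gives ln(m/m₀) = −(Q_out/(Q_in−Q_out)) ln(V/V₀).
m = m₀ (V₀/V)^(Q_out/(Q_in−Q_out)) = 11.8 × (639/1299.5)^(0.87834) = 6.3257 mol.
C = m/V = 6.3257/1299.5 = 0.0048677 mol/gal.

0.00487 mol/gal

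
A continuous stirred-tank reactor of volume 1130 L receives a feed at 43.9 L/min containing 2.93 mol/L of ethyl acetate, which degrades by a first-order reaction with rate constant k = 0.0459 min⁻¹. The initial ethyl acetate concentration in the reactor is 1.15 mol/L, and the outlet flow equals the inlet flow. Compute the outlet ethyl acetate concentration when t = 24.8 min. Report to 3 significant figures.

V dC/dt = Q(C_in − C) − k V C.
This is linear with rate a = Q/V + k = 0.084750 min⁻¹.
C_ss = Q C_in/(Q + kV) = 1.3431 mol/L; C(t) = C_ss + (C₀ − C_ss) e^(−a t).
C(24.8) = 1.3431 + (-0.19312)·e^(−0.084750·24.8) = 1.3431 + (-0.19312)·0.12224 = 1.3195 mol/L.

1.32 mol/L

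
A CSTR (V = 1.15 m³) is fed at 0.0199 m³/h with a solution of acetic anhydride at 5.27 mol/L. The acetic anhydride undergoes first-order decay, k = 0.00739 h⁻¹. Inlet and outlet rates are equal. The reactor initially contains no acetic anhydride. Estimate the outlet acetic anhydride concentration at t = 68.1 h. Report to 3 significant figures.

3.01 mol/L

Species balance: V dC/dt = Q C_in − Q C − k V C.
dC/dt = (Q/V) C_in − (Q/V + k) C; effective rate a = Q/V + k = 0.017304 + 0.00739 = 0.024694 h⁻¹.
C_ss = Q C_in/(Q + kV) = 3.6929 mol/L; C(t) = C_ss + (C₀ − C_ss) e^(−a t).
C(68.1) = 3.6929 + (-3.6929)·e^(−0.024694·68.1) = 3.6929 + (-3.6929)·0.18606 = 3.0058 mol/L.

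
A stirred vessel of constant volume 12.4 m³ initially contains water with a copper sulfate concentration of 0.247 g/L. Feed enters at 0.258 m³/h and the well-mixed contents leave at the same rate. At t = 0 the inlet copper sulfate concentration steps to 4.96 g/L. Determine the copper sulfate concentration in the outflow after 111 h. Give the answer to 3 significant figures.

Mass balance on the solute (V constant): V dC/dt = Q(C_in − C).
So dC/dt = (C_in − C)/τ with τ = V/Q = 12.4/0.258 = 48.062 h.
Integrating: C(t) = C_in + (C₀ − C_in) e^(−t/τ).
C(111) = 4.96 + (0.247 − 4.96)·e^(−111/48.062) = 4.96 + (-4.7130)·0.099309 = 4.4920 g/L.

4.49 g/L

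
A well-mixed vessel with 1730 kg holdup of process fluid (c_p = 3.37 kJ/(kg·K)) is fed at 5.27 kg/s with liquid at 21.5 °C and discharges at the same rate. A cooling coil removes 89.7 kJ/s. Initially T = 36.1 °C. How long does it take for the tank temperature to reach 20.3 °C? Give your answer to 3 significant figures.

Energy balance: M c_p dT/dt = ṁ c_p (T_in − T) − 89.7.
τ = M/ṁ = 328.27 s; T_ss = T_in − Q̇/(ṁ c_p) = 16.449 °C.
T(t) = T_ss + (T₀ − T_ss) e^(−t/τ). Set T = 20.3:
e^(−t/τ) = (20.3 − 16.449)/(36.1 − 16.449) = 0.19596
t = −328.27 · ln(0.19596) = 535.04 s.

535 s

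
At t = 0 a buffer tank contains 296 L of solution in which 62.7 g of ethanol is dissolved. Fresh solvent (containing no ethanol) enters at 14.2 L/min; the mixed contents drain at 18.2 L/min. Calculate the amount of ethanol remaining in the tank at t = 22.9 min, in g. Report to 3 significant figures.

11.6 g

Total volume: dV/dt = Q_in − Q_out = -4.0000 L/min, so V(t) = 296 − 4.0000 t and V(22.9) = 204.40 L.
Solute balance: dm/dt = 0 − Q_out C = −Q_out m/V(t).
Separate: dm/m = −Q_out dt/V(t) ⇒ ln(m/m₀) = −(Q_out/(Q_in−Q_out)) ln(V/V₀).
m = m₀ (V₀/V)^(Q_out/(Q_in−Q_out)) = 62.7 × (296/204.40)^(-4.5500) = 11.630 g.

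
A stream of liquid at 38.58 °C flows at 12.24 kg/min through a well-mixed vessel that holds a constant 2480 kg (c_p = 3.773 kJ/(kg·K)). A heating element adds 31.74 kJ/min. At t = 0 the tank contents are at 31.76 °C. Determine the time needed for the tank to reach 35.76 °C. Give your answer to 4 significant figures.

154.2 min

Heat balance on the well-mixed liquid: M c_p dT/dt = ṁ c_p (T_in − T) + 31.74.
τ = M/ṁ = 202.614 min; T_ss = T_in + Q̇/(ṁ c_p) = 39.2673 °C.
T(t) = T_ss + (T₀ − T_ss) e^(−t/τ). Set T = 35.76:
e^(−t/τ) = (35.76 − 39.2673)/(31.76 − 39.2673) = 0.467184
t = −202.614 · ln(0.467184) = 154.196 min.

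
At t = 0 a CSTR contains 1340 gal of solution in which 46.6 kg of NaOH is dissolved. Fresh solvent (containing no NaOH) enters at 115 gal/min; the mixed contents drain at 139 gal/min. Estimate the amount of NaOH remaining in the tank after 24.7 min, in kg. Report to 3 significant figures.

Total volume: dV/dt = Q_in − Q_out = -24.000 gal/min, so V(t) = 1340 − 24.000 t and V(24.7) = 747.20 gal.
No NaOH enters, so dm/dt = −Q_out · (m/V).
dm/m = −Q_out dt/(V₀ − 24.000 t); integrating gives ln(m/m₀) = −(Q_out/(Q_in−Q_out)) ln(V/V₀).
m = m₀ (V₀/V)^(Q_out/(Q_in−Q_out)) = 46.6 × (1340/747.20)^(-5.7917) = 1.5821 kg.

1.58 kg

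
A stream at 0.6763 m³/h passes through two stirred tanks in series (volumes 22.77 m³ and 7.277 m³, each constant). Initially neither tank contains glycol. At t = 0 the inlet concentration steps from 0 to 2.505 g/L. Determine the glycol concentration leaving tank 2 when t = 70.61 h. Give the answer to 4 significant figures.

Each tank obeys Vᵢ dCᵢ/dt = Q(Cᵢ₋₁ − Cᵢ), so τᵢ = Vᵢ/Q.
τ₁ = 22.77/0.6763 = 33.6685 h; τ₂ = 7.277/0.6763 = 10.7600 h.
Tank 1: C₁ = C_in(1 − e^(−t/τ₁)). Tank 2 (τ₁ ≠ τ₂): C₂ = C_in[1 − (τ₁ e^(−t/τ₁) − τ₂ e^(−t/τ₂))/(τ₁ − τ₂)].
At t = 70.61: e^(−t/τ₁) = 0.122798, e^(−t/τ₂) = 0.00141269.
C₂ = 2.505·[1 − (33.6685·0.122798 − 10.7600·0.00141269)/(22.9085)] = 2.505·0.820188 = 2.05457 g/L.

2.055 g/L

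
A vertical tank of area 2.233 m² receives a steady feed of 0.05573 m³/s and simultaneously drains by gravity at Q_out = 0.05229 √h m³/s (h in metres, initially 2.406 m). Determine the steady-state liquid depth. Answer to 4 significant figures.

1.136 m

Level balance: A dh/dt = 0.05573 − 0.05229 √h. Setting dh/dt = 0:
Q_in = 0.05229 √h_ss ⇒ √h_ss = 0.05573/0.05229 = 1.06579.
h_ss = 1.06579² = 1.13590 m. (Since h₀ = 2.406 m > h_ss, the level will fall toward this value.)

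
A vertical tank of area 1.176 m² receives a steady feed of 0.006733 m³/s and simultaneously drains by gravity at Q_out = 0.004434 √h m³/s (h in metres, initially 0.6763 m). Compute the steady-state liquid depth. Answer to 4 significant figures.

Volume balance on the tank: A dh/dt = Q_in − 0.004434 √h. At steady state dh/dt = 0:
Q_in = 0.004434 √h_ss ⇒ √h_ss = 0.006733/0.004434 = 1.51849.
h_ss = 1.51849² = 2.30582 m. (Since h₀ = 0.6763 m < h_ss, the level will rise toward this value.)

2.306 m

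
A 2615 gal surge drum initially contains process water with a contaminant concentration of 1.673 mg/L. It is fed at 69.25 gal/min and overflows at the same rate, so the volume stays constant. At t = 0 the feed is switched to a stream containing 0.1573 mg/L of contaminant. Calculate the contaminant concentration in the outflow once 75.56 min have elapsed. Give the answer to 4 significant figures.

0.3622 mg/L

Species balance on the tank: V dC/dt = Q(C_in − C).
So dC/dt = (C_in − C)/τ with τ = V/Q = 2615/69.25 = 37.7617 min.
Integrating: C(t) = C_in + (C₀ − C_in) e^(−t/τ).
C(75.56) = 0.1573 + (1.673 − 0.1573)·e^(−75.56/37.7617) = 0.1573 + (1.51570)·0.135204 = 0.362229 mg/L.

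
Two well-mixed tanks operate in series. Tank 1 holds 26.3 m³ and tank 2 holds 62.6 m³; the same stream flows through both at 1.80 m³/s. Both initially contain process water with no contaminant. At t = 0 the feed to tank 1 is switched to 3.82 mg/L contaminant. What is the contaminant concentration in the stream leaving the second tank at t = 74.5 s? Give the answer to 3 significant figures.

Time constants: τᵢ = Vᵢ/Q for each well-mixed tank.
τ₁ = 26.3/1.80 = 14.611 s; τ₂ = 62.6/1.80 = 34.778 s.
Tank 1: C₁ = C_in(1 − e^(−t/τ₁)). Tank 2 (τ₁ ≠ τ₂): C₂ = C_in[1 − (τ₁ e^(−t/τ₁) − τ₂ e^(−t/τ₂))/(τ₁ − τ₂)].
At t = 74.5: e^(−t/τ₁) = 0.0061037, e^(−t/τ₂) = 0.11740.
C₂ = 3.82·[1 − (14.611·0.0061037 − 34.778·0.11740)/(-20.167)] = 3.82·0.80196 = 3.0635 mg/L.

3.06 mg/L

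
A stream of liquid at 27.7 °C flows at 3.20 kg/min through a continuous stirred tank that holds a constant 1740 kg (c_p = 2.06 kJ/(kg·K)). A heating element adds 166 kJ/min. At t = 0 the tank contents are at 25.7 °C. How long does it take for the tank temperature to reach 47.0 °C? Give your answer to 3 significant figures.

M c_p dT/dt = ṁ c_p (T_in − T) + Q̇.
τ = M/ṁ = 543.75 min; T_ss = T_in + Q̇/(ṁ c_p) = 52.882 °C.
T(t) = T_ss + (T₀ − T_ss) e^(−t/τ). Set T = 47.0:
e^(−t/τ) = (47.0 − 52.882)/(25.7 − 52.882) = 0.21639
t = −543.75 · ln(0.21639) = 832.29 min.

832 min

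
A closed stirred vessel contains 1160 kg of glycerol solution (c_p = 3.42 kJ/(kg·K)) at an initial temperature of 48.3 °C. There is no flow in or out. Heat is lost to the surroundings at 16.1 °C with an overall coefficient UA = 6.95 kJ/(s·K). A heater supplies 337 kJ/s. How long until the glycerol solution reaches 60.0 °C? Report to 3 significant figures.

723 s

Lumped-capacitance energy balance: M c_p dT/dt = UA(T_amb − T) + Q̇.
τ = M c_p/UA = 570.82 s; T_ss = T_amb + Q̇/UA = 16.1 + 337/6.95 = 64.589 °C.
T(t) = T_ss + (T₀ − T_ss)e^(−t/τ); set T = 60.0:
t = −τ ln[(T − T_ss)/(T₀ − T_ss)] = −570.82 · ln(0.28173) = 723.11 s.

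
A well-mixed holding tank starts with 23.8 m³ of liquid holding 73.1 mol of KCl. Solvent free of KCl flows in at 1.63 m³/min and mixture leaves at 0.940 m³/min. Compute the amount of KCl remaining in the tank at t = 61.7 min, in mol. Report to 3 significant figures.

Let m(t) be the amount of KCl. Volume: V(t) = V₀ + (Q_in − Q_out) t = 23.8 + 0.69000 t; V(61.7) = 66.373 m³.
No KCl enters, so dm/dt = −Q_out · (m/V).
dm/m = −Q_out dt/(V₀ + 0.69000 t); integrating gives ln(m/m₀) = −(Q_out/(Q_in−Q_out)) ln(V/V₀).
m = m₀ (V₀/V)^(Q_out/(Q_in−Q_out)) = 73.1 × (23.8/66.373)^(1.3623) = 18.077 mol.

18.1 mol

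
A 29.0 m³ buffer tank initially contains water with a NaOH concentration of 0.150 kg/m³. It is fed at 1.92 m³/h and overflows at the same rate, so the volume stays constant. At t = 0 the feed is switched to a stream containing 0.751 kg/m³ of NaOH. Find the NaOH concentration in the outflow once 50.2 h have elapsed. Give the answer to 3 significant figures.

0.729 kg/m³

Unsteady species balance (constant V, well mixed): V dC/dt = Q(C_in − C).
So dC/dt = (C_in − C)/τ with τ = V/Q = 29.0/1.92 = 15.104 h.
Integrating: C(t) = C_in + (C₀ − C_in) e^(−t/τ).
C(50.2) = 0.751 + (0.150 − 0.751)·e^(−50.2/15.104) = 0.751 + (-0.60100)·0.036023 = 0.72935 kg/m³.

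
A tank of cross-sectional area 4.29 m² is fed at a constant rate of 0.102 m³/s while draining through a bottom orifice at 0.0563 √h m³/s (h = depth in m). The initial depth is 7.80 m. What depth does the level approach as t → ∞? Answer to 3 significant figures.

Unsteady balance on liquid volume: A dh/dt = Q_in − 0.0563 √h. At steady state dh/dt = 0:
Q_in = 0.0563 √h_ss ⇒ √h_ss = 0.102/0.0563 = 1.8117.
h_ss = 1.8117² = 3.2823 m. (Since h₀ = 7.80 m > h_ss, the level will fall toward this value.)

3.28 m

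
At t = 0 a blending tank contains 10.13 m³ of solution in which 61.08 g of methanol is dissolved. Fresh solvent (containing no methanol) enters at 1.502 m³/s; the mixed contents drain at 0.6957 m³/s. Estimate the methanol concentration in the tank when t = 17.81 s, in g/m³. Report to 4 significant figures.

Let m(t) be the amount of methanol. Volume: V(t) = V₀ + (Q_in − Q_out) t = 10.13 + 0.806300 t; V(17.81) = 24.4902 m³.
Species balance (pure solvent in): dm/dt = −Q_out · m/V(t).
Separate: dm/m = −Q_out dt/V(t) ⇒ ln(m/m₀) = −(Q_out/(Q_in−Q_out)) ln(V/V₀).
m = m₀ (V₀/V)^(Q_out/(Q_in−Q_out)) = 61.08 × (10.13/24.4902)^(0.862830) = 28.5171 g.
C = m/V = 28.5171/24.4902 = 1.16443 g/m³.

1.164 g/m³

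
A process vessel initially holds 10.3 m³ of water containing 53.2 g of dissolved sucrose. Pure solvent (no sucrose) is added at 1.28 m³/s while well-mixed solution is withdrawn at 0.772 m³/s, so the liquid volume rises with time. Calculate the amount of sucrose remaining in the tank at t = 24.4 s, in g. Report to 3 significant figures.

Let m(t) be the amount of sucrose. Volume: V(t) = V₀ + (Q_in − Q_out) t = 10.3 + 0.50800 t; V(24.4) = 22.695 m³.
Solute balance: dm/dt = 0 − Q_out C = −Q_out m/V(t).
Separate: dm/m = −Q_out dt/V(t) ⇒ ln(m/m₀) = −(Q_out/(Q_in−Q_out)) ln(V/V₀).
m = m₀ (V₀/V)^(Q_out/(Q_in−Q_out)) = 53.2 × (10.3/22.695)^(1.5197) = 16.014 g.

16.0 g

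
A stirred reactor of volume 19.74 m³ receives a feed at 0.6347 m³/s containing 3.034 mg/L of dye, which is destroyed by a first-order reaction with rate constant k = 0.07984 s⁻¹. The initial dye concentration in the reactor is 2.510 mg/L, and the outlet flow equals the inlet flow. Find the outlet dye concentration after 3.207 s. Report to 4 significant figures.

V dC/dt = Q(C_in − C) − k V C.
dC/dt = (Q/V) C_in − (Q/V + k) C; effective rate a = Q/V + k = 0.0321530 + 0.07984 = 0.111993 s⁻¹.
C_ss = Q C_in/(Q + kV) = 0.871056 mg/L; C(t) = C_ss + (C₀ − C_ss) e^(−a t).
C(3.207) = 0.871056 + (1.63894)·e^(−0.111993·3.207) = 0.871056 + (1.63894)·0.698262 = 2.01547 mg/L.

2.015 mg/L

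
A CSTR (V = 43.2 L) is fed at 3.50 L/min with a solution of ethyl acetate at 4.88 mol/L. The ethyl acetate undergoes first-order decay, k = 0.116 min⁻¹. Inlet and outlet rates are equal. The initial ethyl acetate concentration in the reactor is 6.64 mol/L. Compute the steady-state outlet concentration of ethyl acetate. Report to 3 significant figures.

2.01 mol/L

Accumulation = in − out − consumed: V dC/dt = Q C_in − Q C − k V C.
Steady state (dC/dt = 0): C_ss = Q C_in/(Q + kV) = C_in/(1 + kV/Q).
C_ss = 3.50·4.88/(3.50 + 0.116·43.2) = 17.080/8.5112 = 2.0068 mol/L.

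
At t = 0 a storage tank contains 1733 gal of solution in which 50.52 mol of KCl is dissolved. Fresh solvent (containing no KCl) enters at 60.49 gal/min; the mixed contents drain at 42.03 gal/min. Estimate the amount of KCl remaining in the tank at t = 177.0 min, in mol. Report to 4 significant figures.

Total volume: dV/dt = Q_in − Q_out = 18.4600 gal/min, so V(t) = 1733 + 18.4600 t and V(177.0) = 5000.42 gal.
Species balance (pure solvent in): dm/dt = −Q_out · m/V(t).
Separate: dm/m = −Q_out dt/V(t) ⇒ ln(m/m₀) = −(Q_out/(Q_in−Q_out)) ln(V/V₀).
m = m₀ (V₀/V)^(Q_out/(Q_in−Q_out)) = 50.52 × (1733/5000.42)^(2.27681) = 4.52538 mol.

4.525 mol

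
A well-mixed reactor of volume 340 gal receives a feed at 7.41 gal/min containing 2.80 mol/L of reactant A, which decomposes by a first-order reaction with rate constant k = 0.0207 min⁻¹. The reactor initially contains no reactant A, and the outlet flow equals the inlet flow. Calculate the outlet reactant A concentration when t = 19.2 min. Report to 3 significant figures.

Species balance: V dC/dt = Q C_in − Q C − k V C.
This is linear with rate a = Q/V + k = 0.042494 min⁻¹.
C_ss = Q C_in/(Q + kV) = 1.4360 mol/L; C(t) = C_ss + (C₀ − C_ss) e^(−a t).
C(19.2) = 1.4360 + (-1.4360)·e^(−0.042494·19.2) = 1.4360 + (-1.4360)·0.44225 = 0.80096 mol/L.

0.801 mol/L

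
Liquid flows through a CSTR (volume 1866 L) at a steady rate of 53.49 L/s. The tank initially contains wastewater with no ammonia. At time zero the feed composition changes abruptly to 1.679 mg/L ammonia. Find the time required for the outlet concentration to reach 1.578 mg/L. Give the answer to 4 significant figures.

Species balance: V dC/dt = Q(C_in − C) ⇒ τ = V/Q = 34.8850 s.
C(t) = C_in + (C₀ − C_in) e^(−t/τ). Set C = 1.578 and solve for t:
e^(−t/τ) = (C − C_in)/(C₀ − C_in) = (1.578 − 1.679)/(0 − 1.679) = 0.0601549
t = −τ ln(…) = 34.8850 × 2.81083 = 98.0560 s.

98.06 s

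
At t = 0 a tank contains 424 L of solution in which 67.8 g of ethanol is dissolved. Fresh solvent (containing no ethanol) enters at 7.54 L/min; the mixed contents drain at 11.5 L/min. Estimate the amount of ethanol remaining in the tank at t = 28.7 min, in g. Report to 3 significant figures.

Let m(t) be the amount of ethanol. Volume: V(t) = V₀ + (Q_in − Q_out) t = 424 − 3.9600 t; V(28.7) = 310.35 L.
No ethanol enters, so dm/dt = −Q_out · (m/V).
dm/m = −Q_out dt/(V₀ − 3.9600 t); integrating gives ln(m/m₀) = −(Q_out/(Q_in−Q_out)) ln(V/V₀).
m = m₀ (V₀/V)^(Q_out/(Q_in−Q_out)) = 67.8 × (424/310.35)^(-2.9040) = 27.396 g.

27.4 g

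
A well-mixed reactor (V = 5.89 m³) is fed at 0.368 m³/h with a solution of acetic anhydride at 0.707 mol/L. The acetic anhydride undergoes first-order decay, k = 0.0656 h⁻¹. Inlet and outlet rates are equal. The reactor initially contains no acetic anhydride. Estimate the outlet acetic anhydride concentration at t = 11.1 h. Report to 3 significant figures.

0.262 mol/L

Species balance: V dC/dt = Q C_in − Q C − k V C.
This is linear with rate a = Q/V + k = 0.12808 h⁻¹.
C_ss = Q C_in/(Q + kV) = 0.34489 mol/L; C(t) = C_ss + (C₀ − C_ss) e^(−a t).
C(11.1) = 0.34489 + (-0.34489)·e^(−0.12808·11.1) = 0.34489 + (-0.34489)·0.24131 = 0.26166 mol/L.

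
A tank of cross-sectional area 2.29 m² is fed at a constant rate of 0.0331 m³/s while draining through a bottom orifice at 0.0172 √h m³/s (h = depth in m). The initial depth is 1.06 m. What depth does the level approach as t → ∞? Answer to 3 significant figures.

3.70 m

Level balance: A dh/dt = 0.0331 − 0.0172 √h. Setting dh/dt = 0:
Q_in = 0.0172 √h_ss ⇒ √h_ss = 0.0331/0.0172 = 1.9244.
h_ss = 1.9244² = 3.7034 m. (Since h₀ = 1.06 m < h_ss, the level will rise toward this value.)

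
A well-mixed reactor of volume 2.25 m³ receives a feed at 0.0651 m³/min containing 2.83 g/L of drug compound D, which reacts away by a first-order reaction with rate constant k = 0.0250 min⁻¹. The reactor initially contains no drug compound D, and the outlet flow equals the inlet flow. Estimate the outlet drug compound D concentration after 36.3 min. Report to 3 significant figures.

1.30 g/L

Accumulation = in − out − consumed: V dC/dt = Q C_in − Q C − k V C.
dC/dt = (Q/V) C_in − (Q/V + k) C; effective rate a = Q/V + k = 0.028933 + 0.0250 = 0.053933 min⁻¹.
C_ss = Q C_in/(Q + kV) = 1.5182 g/L; C(t) = C_ss + (C₀ − C_ss) e^(−a t).
C(36.3) = 1.5182 + (-1.5182)·e^(−0.053933·36.3) = 1.5182 + (-1.5182)·0.14117 = 1.3039 g/L.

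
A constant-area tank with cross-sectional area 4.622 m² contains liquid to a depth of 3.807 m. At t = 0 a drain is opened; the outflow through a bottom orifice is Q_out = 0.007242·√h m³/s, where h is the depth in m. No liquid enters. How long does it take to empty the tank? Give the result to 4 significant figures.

2491 s

A dh/dt = −Q_out = −0.007242 √h.
Separate and integrate: 2(√h − √h₀) = −(0.007242/A) t.
Tank is empty when √h = 0: t_empty = 2A√h₀/0.007242.
t_empty = 2·4.622·√3.807/0.007242 = 9.24400·1.95115/0.007242 = 2490.54 s.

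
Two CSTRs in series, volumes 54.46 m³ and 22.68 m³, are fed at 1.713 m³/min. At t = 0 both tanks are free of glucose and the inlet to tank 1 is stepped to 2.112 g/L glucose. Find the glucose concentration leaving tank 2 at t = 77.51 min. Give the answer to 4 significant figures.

Time constants: τᵢ = Vᵢ/Q for each well-mixed tank.
τ₁ = 54.46/1.713 = 31.7922 min; τ₂ = 22.68/1.713 = 13.2399 min.
Tank 1: C₁ = C_in(1 − e^(−t/τ₁)). Tank 2 (τ₁ ≠ τ₂): C₂ = C_in[1 − (τ₁ e^(−t/τ₁) − τ₂ e^(−t/τ₂))/(τ₁ − τ₂)].
At t = 77.51: e^(−t/τ₁) = 0.0873335, e^(−t/τ₂) = 0.00286766.
C₂ = 2.112·[1 − (31.7922·0.0873335 − 13.2399·0.00286766)/(18.5522)] = 2.112·0.852387 = 1.80024 g/L.

1.800 g/L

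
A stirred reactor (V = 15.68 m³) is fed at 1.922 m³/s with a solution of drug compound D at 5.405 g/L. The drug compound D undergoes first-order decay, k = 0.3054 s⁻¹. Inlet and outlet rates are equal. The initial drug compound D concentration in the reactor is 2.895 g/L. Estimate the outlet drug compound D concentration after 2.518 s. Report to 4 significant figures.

Accumulation = in − out − consumed: V dC/dt = Q C_in − Q C − k V C.
dC/dt = (Q/V) C_in − (Q/V + k) C; effective rate a = Q/V + k = 0.122577 + 0.3054 = 0.427977 s⁻¹.
C_ss = Q C_in/(Q + kV) = 1.54804 g/L; C(t) = C_ss + (C₀ − C_ss) e^(−a t).
C(2.518) = 1.54804 + (1.34696)·e^(−0.427977·2.518) = 1.54804 + (1.34696)·0.340396 = 2.00654 g/L.

2.007 g/L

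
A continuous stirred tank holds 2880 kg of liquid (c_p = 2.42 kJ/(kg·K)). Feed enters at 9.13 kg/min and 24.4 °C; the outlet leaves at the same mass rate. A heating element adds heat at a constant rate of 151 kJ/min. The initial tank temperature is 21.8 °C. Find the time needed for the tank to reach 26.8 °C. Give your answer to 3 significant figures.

M c_p dT/dt = ṁ c_p (T_in − T) + Q̇.
τ = M/ṁ = 315.44 min; T_ss = T_in + Q̇/(ṁ c_p) = 31.234 °C.
T(t) = T_ss + (T₀ − T_ss) e^(−t/τ). Set T = 26.8:
e^(−t/τ) = (26.8 − 31.234)/(21.8 − 31.234) = 0.47002
t = −315.44 · ln(0.47002) = 238.16 min.

238 min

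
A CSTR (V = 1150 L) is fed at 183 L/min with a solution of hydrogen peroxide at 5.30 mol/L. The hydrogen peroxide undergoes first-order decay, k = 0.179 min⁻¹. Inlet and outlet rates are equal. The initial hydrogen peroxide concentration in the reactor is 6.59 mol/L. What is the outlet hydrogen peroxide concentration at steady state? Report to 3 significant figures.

Accumulation = in − out − consumed: V dC/dt = Q C_in − Q C − k V C.
Steady state (dC/dt = 0): C_ss = Q C_in/(Q + kV) = C_in/(1 + kV/Q).
C_ss = 183·5.30/(183 + 0.179·1150) = 969.90/388.85 = 2.4943 mol/L.

2.49 mol/L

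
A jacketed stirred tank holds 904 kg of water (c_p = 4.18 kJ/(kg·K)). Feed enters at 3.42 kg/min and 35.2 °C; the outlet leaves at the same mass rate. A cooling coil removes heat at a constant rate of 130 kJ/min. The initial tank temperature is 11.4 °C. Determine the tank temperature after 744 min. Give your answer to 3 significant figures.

Energy balance: M c_p dT/dt = ṁ c_p (T_in − T) − 130.
Rearrange: dT/dt = (T_ss − T)/τ with τ = M/ṁ = 264.33 min and T_ss = T_in − Q̇/(ṁ c_p) = 26.106 °C.
Integrating: T(t) = T_ss + (T₀ − T_ss) e^(−t/τ).
T(744) = 26.106 + (-14.706)·e^(−744/264.33) = 26.106 + (-14.706)·0.059923 = 25.225 °C.

25.2 °C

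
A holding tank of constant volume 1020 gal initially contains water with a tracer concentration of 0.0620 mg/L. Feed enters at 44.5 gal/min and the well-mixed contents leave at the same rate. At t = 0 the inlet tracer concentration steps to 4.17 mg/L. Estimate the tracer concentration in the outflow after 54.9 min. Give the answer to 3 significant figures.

Species balance on the tank: V dC/dt = Q(C_in − C).
Time constant τ = V/Q = 1020/44.5 = 22.921 min.
C approaches C_in exponentially: C(t) = C_in + (C₀ − C_in) e^(−t/τ).
C(54.9) = 4.17 + (0.0620 − 4.17)·e^(−54.9/22.921) = 4.17 + (-4.1080)·0.091159 = 3.7955 mg/L.

3.80 mg/L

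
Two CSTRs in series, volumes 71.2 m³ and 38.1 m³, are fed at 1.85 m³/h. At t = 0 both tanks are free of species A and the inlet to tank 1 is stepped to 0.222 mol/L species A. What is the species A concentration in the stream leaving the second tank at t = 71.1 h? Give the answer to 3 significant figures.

0.155 mol/L

Species balance on tank i: dCᵢ/dt = (Cᵢ₋₁ − Cᵢ)/τᵢ with τᵢ = Vᵢ/Q.
τ₁ = 71.2/1.85 = 38.486 h; τ₂ = 38.1/1.85 = 20.595 h.
Tank 1: C₁ = C_in(1 − e^(−t/τ₁)). Tank 2 (τ₁ ≠ τ₂): C₂ = C_in[1 − (τ₁ e^(−t/τ₁) − τ₂ e^(−t/τ₂))/(τ₁ − τ₂)].
At t = 71.1: e^(−t/τ₁) = 0.15765, e^(−t/τ₂) = 0.031671.
C₂ = 0.222·[1 − (38.486·0.15765 − 20.595·0.031671)/(17.892)] = 0.222·0.69735 = 0.15481 mol/L.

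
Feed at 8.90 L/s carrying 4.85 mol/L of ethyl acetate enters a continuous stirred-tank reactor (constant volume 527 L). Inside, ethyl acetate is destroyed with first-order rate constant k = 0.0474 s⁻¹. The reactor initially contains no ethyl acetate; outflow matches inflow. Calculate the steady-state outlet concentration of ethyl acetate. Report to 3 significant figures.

V dC/dt = Q(C_in − C) − k V C.
At steady state: 0 = Q C_in − (Q + kV) C_ss, so C_ss = Q C_in/(Q + kV).
C_ss = 8.90·4.85/(8.90 + 0.0474·527) = 43.165/33.880 = 1.2741 mol/L.

1.27 mol/L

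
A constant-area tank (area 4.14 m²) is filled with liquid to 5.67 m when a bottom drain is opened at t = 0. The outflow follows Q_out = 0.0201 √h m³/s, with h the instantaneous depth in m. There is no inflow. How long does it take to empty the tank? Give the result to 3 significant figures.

981 s

With no inflow, A dh/dt = −0.0201 √h.
Separate and integrate: 2(√h − √h₀) = −(0.0201/A) t.
Tank is empty when √h = 0: t_empty = 2A√h₀/0.0201.
t_empty = 2·4.14·√5.67/0.0201 = 8.2800·2.3812/0.0201 = 980.90 s.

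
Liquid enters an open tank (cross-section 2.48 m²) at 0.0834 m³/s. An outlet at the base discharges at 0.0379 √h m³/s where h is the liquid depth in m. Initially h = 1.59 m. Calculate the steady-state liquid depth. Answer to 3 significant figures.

Unsteady balance on liquid volume: A dh/dt = Q_in − 0.0379 √h. At steady state dh/dt = 0:
Q_in = 0.0379 √h_ss ⇒ √h_ss = 0.0834/0.0379 = 2.2005.
h_ss = 2.2005² = 4.8423 m. (Since h₀ = 1.59 m < h_ss, the level will rise toward this value.)

4.84 m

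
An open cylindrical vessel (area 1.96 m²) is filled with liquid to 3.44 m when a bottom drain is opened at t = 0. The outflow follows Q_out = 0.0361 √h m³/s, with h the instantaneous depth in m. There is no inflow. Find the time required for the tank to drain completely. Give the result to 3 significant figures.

With no inflow, A dh/dt = −0.0361 √h.
Separate and integrate: 2(√h − √h₀) = −(0.0361/A) t.
Set h = 0: 2√h₀ = (0.0361/A) t_empty ⇒ t_empty = 2A√h₀/0.0361.
t_empty = 2·1.96·√3.44/0.0361 = 3.9200·1.8547/0.0361 = 201.40 s.

201 s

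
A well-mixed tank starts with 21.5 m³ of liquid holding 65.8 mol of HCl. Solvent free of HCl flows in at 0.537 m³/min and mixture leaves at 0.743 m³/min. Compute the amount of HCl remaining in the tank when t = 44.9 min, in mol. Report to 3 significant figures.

Let m(t) be the amount of HCl. Volume: V(t) = V₀ + (Q_in − Q_out) t = 21.5 − 0.20600 t; V(44.9) = 12.251 m³.
Solute balance: dm/dt = 0 − Q_out C = −Q_out m/V(t).
dm/m = −Q_out dt/(V₀ − 0.20600 t); integrating gives ln(m/m₀) = −(Q_out/(Q_in−Q_out)) ln(V/V₀).
m = m₀ (V₀/V)^(Q_out/(Q_in−Q_out)) = 65.8 × (21.5/12.251)^(-3.6068) = 8.6527 mol.

8.65 mol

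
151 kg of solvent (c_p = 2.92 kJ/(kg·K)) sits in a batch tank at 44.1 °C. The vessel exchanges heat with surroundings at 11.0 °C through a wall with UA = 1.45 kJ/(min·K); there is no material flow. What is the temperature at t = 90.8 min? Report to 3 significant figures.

Unsteady energy balance on the tank contents: M c_p dT/dt = −UA(T − T_amb).
dT/dt = (T_ss − T)/τ with T_ss = T_amb = 11.000 °C, τ = M c_p/UA = 151·2.92/1.45 = 304.08 min.
Solution: T(t) = T_ss + (T₀ − T_ss) e^(−t/τ).
T(90.8) = 11.000 + (33.100)·0.74185 = 35.555 °C.

35.6 °C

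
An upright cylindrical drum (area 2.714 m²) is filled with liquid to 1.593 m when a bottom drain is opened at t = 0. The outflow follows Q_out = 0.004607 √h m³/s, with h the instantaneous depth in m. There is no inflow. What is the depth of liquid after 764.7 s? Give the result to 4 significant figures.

A dh/dt = −Q_out = −0.004607 √h.
This is separable: 2 d(√h)/dt = −0.004607/A, so √h = √h₀ − (0.004607/(2A)) t.
√h = √1.593 − 0.004607·764.7/(2·2.714) = 1.26214 − 0.649037 = 0.613104.
h = 0.613104² = 0.375897 m.

0.3759 m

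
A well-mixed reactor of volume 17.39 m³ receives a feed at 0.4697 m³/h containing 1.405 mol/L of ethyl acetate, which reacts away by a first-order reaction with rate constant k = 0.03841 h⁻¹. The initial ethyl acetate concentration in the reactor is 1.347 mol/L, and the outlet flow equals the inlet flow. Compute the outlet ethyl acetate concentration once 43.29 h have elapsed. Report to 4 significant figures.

0.6252 mol/L

V dC/dt = Q(C_in − C) − k V C.
This is linear with rate a = Q/V + k = 0.0654198 h⁻¹.
C_ss = Q C_in/(Q + kV) = 0.580080 mol/L; C(t) = C_ss + (C₀ − C_ss) e^(−a t).
C(43.29) = 0.580080 + (0.766920)·e^(−0.0654198·43.29) = 0.580080 + (0.766920)·0.0588936 = 0.625247 mol/L.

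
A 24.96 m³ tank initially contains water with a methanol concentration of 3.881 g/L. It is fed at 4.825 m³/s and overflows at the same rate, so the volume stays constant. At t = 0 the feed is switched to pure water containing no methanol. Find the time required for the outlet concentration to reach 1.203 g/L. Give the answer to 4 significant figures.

Unsteady species balance (constant V, well mixed): V dC/dt = Q(C_in − C), so τ = V/Q = 5.17306 s.
C(t) = C_in + (C₀ − C_in) e^(−t/τ). Set C = 1.203 and solve for t:
e^(−t/τ) = (C − C_in)/(C₀ − C_in) = (1.203 − 0)/(3.881 − 0) = 0.309972
t = −τ ln(…) = 5.17306 × 1.17127 = 6.05907 s.

6.059 s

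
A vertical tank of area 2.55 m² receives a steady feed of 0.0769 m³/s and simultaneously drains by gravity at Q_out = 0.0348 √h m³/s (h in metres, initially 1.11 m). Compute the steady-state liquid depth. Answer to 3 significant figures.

4.88 m

Volume balance on the tank: A dh/dt = Q_in − 0.0348 √h. At steady state dh/dt = 0:
Q_in = 0.0348 √h_ss ⇒ √h_ss = 0.0769/0.0348 = 2.2098.
h_ss = 2.2098² = 4.8831 m. (Since h₀ = 1.11 m < h_ss, the level will rise toward this value.)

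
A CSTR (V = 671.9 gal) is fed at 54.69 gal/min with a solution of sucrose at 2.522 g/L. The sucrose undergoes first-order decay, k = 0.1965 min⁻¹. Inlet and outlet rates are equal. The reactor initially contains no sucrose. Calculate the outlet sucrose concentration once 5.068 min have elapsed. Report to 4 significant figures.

V dC/dt = Q(C_in − C) − k V C.
This is linear with rate a = Q/V + k = 0.277896 min⁻¹.
C_ss = Q C_in/(Q + kV) = 0.738696 g/L; C(t) = C_ss + (C₀ − C_ss) e^(−a t).
C(5.068) = 0.738696 + (-0.738696)·e^(−0.277896·5.068) = 0.738696 + (-0.738696)·0.244540 = 0.558056 g/L.

0.5581 g/L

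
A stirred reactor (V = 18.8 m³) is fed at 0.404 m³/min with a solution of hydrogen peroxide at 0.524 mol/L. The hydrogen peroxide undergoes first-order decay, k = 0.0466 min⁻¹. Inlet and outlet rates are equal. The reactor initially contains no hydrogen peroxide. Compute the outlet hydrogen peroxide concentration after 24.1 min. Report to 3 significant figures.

0.133 mol/L

V dC/dt = Q(C_in − C) − k V C.
dC/dt = (Q/V) C_in − (Q/V + k) C; effective rate a = Q/V + k = 0.021489 + 0.0466 = 0.068089 min⁻¹.
C_ss = Q C_in/(Q + kV) = 0.16538 mol/L; C(t) = C_ss + (C₀ − C_ss) e^(−a t).
C(24.1) = 0.16538 + (-0.16538)·e^(−0.068089·24.1) = 0.16538 + (-0.16538)·0.19380 = 0.13333 mol/L.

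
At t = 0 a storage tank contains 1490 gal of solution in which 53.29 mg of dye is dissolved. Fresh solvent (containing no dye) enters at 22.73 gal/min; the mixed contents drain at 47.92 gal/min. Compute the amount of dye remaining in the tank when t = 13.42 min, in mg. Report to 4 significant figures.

32.66 mg

Let m(t) be the amount of dye. Volume: V(t) = V₀ + (Q_in − Q_out) t = 1490 − 25.1900 t; V(13.42) = 1151.95 gal.
Solute balance: dm/dt = 0 − Q_out C = −Q_out m/V(t).
Separate: dm/m = −Q_out dt/V(t) ⇒ ln(m/m₀) = −(Q_out/(Q_in−Q_out)) ln(V/V₀).
m = m₀ (V₀/V)^(Q_out/(Q_in−Q_out)) = 53.29 × (1490/1151.95)^(-1.90234) = 32.6629 mg.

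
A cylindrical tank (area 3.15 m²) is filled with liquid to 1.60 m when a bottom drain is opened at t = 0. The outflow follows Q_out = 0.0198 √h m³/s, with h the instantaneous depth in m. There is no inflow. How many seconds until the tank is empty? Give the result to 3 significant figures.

With no inflow, A dh/dt = −0.0198 √h.
∫ h^(−1/2) dh = −(0.0198/A) ∫ dt, giving 2√h = 2√h₀ − (0.0198/A) t.
Set h = 0: 2√h₀ = (0.0198/A) t_empty ⇒ t_empty = 2A√h₀/0.0198.
t_empty = 2·3.15·√1.60/0.0198 = 6.3000·1.2649/0.0198 = 402.47 s.

402 s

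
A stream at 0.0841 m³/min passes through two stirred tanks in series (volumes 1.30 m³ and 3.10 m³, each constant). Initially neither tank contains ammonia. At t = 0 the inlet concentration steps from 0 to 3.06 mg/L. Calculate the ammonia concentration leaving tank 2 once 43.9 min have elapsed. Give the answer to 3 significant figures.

Species balance on tank i: dCᵢ/dt = (Cᵢ₋₁ − Cᵢ)/τᵢ with τᵢ = Vᵢ/Q.
τ₁ = 1.30/0.0841 = 15.458 min; τ₂ = 3.10/0.0841 = 36.861 min.
Tank 1: C₁ = C_in(1 − e^(−t/τ₁)). Tank 2 (τ₁ ≠ τ₂): C₂ = C_in[1 − (τ₁ e^(−t/τ₁) − τ₂ e^(−t/τ₂))/(τ₁ − τ₂)].
At t = 43.9: e^(−t/τ₁) = 0.058426, e^(−t/τ₂) = 0.30393.
C₂ = 3.06·[1 − (15.458·0.058426 − 36.861·0.30393)/(-21.403)] = 3.06·0.51877 = 1.5874 mg/L.

1.59 mg/L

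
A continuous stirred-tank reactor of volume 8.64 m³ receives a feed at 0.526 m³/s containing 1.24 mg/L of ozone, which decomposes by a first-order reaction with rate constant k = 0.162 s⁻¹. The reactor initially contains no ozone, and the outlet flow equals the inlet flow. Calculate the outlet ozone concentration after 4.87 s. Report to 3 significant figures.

0.224 mg/L

Species balance: V dC/dt = Q C_in − Q C − k V C.
This is linear with rate a = Q/V + k = 0.22288 s⁻¹.
C_ss = Q C_in/(Q + kV) = 0.33871 mg/L; C(t) = C_ss + (C₀ − C_ss) e^(−a t).
C(4.87) = 0.33871 + (-0.33871)·e^(−0.22288·4.87) = 0.33871 + (-0.33871)·0.33776 = 0.22431 mg/L.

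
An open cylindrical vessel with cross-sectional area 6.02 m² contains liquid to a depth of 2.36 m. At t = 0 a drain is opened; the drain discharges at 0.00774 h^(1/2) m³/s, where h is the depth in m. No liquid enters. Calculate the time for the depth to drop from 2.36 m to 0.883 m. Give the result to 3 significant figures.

928 s

With no inflow, A dh/dt = −0.00774 √h.
This is separable: 2 d(√h)/dt = −0.00774/A, so √h = √h₀ − (0.00774/(2A)) t.
t = 2A(√h₀ − √h)/0.00774 = 2·6.02·(√2.36 − √0.883)/0.00774
  = 12.040 × (1.5362 − 0.93968) / 0.00774 = 927.96 s.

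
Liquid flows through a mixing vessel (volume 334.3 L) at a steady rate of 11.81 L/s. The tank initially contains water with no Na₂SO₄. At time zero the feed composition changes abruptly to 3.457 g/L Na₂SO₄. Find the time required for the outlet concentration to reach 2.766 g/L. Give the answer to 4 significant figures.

Accumulation = in − out for the solute gives V dC/dt = Q(C_in − C), so τ = V/Q = 28.3065 s.
C(t) = C_in + (C₀ − C_in) e^(−t/τ). Set C = 2.766 and solve for t:
e^(−t/τ) = (C − C_in)/(C₀ − C_in) = (2.766 − 3.457)/(0 − 3.457) = 0.199884
t = −τ ln(…) = 28.3065 × 1.61002 = 45.5740 s.

45.57 s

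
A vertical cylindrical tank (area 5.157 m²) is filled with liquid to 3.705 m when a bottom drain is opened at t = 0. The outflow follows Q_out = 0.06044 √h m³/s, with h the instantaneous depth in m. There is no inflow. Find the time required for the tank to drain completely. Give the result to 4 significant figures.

328.5 s

Volume balance on the tank: A dh/dt = −0.06044 √h.
Separate and integrate: 2(√h − √h₀) = −(0.06044/A) t.
Tank is empty when √h = 0: t_empty = 2A√h₀/0.06044.
t_empty = 2·5.157·√3.705/0.06044 = 10.3140·1.92484/0.06044 = 328.471 s.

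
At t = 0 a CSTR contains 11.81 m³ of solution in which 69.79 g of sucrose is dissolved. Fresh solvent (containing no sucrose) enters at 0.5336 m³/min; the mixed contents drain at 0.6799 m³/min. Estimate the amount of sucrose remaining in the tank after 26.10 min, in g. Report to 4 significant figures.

Total volume: dV/dt = Q_in − Q_out = -0.146300 m³/min, so V(t) = 11.81 − 0.146300 t and V(26.10) = 7.99157 m³.
No sucrose enters, so dm/dt = −Q_out · (m/V).
dm/m = −Q_out dt/(V₀ − 0.146300 t); integrating gives ln(m/m₀) = −(Q_out/(Q_in−Q_out)) ln(V/V₀).
m = m₀ (V₀/V)^(Q_out/(Q_in−Q_out)) = 69.79 × (11.81/7.99157)^(-4.64730) = 11.3639 g.

11.36 g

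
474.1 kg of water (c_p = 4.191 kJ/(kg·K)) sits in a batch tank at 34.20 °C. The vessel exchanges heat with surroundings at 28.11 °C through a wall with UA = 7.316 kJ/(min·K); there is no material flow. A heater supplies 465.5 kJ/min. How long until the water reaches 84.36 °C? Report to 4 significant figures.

M c_p dT/dt = −UA(T − T_amb) + Q̇.
τ = M c_p/UA = 271.590 min; T_ss = T_amb + Q̇/UA = 28.11 + 465.5/7.316 = 91.7377 °C.
T(t) = T_ss + (T₀ − T_ss)e^(−t/τ); set T = 84.36:
t = −τ ln[(T − T_ss)/(T₀ − T_ss)] = −271.590 · ln(0.128223) = 557.841 min.

557.8 min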